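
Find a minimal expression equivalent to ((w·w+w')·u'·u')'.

((w·w+w')·u'·u')'
= ((w·w+w')·u')'
= ((w+w')·u')'
= (u')'
= u

u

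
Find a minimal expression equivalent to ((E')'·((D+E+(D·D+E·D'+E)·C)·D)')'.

E'+D

((E')'·((D+E+(D·D+E·D'+E)·C)·D)')'
= E'+(D+E+(D·D+E·D'+E)·C)·D   — De Morgan
= E'+(D+E+(D+E·D'+E)·C)·D   — idempotence
= E'+(D+E+(D+E)·C)·D   — absorption
= E'+(D+E)·D   — absorption
= E'+D   — absorption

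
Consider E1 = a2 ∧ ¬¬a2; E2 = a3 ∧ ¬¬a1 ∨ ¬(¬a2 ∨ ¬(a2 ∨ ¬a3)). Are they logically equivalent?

E1: a2 ∧ ¬¬a2
    = a2 ∧ a2   (double negation)
    = a2   (idempotence)
E2: a3 ∧ ¬¬a1 ∨ ¬(¬a2 ∨ ¬(a2 ∨ ¬a3))
    = a3 ∧ a1 ∨ ¬(¬a2 ∨ ¬(a2 ∨ ¬a3))   (double negation)
    = a3 ∧ a1 ∨ a2 ∧ (a2 ∨ ¬a3)   (De Morgan)
    = a3 ∧ a1 ∨ a2   (absorption)
These differ: at a1=1, a2=0, a3=1, E1 = 0 but E2 = 1.

No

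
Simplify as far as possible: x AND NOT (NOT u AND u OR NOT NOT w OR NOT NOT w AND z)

x AND NOT w

x AND NOT (NOT u AND u OR NOT NOT w OR NOT NOT w AND z)
= x AND NOT (NOT u AND u OR NOT NOT w OR w AND z)   — double negation
= x AND NOT (NOT u AND u OR w OR w AND z)   — double negation
= x AND NOT (NOT u AND u OR w)   — absorption
= x AND NOT w   — complement / identity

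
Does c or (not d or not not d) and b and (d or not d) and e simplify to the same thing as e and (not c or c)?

E1: c or (not d or not not d) and b and (d or not d) and e
    = c or (not d or d) and b and (d or not d) and e
    = c or (not d or d) and b and e
    = c or b and e
E2: e and (not c or c)
    = e
These differ: at b=0, c=1, d=0, e=0, E1 = 1 but E2 = 0.

No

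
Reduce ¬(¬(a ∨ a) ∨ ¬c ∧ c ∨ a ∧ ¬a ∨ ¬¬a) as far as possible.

False

¬(¬(a ∨ a) ∨ ¬c ∧ c ∨ a ∧ ¬a ∨ ¬¬a)
= ¬(¬(a ∨ a) ∨ ¬c ∧ c ∨ ¬¬a)
= ¬(¬(a ∨ a) ∨ ¬¬a)
= ¬(¬a ∨ ¬¬a)
= a ∧ ¬a
= False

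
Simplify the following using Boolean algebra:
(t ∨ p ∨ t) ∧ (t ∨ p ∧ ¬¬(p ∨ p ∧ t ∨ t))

t ∨ p

(t ∨ p ∨ t) ∧ (t ∨ p ∧ ¬¬(p ∨ p ∧ t ∨ t))
= (t ∨ p ∨ t) ∧ (t ∨ p ∧ (p ∨ p ∧ t ∨ t))   — double negation
= (t ∨ p ∨ t) ∧ (t ∨ p ∧ (p ∨ t))   — absorption
= (t ∨ p ∨ t) ∧ (t ∨ p)   — absorption
= t ∨ p   — absorption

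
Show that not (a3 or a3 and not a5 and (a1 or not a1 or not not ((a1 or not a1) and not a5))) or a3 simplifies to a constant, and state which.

not (a3 or a3 and not a5 and (a1 or not a1 or not not ((a1 or not a1) and not a5))) or a3
= not (a3 or a3 and not a5 and (a1 or not a1 or (a1 or not a1) and not a5)) or a3
= not (a3 or a3 and not a5 and (a1 or not a1)) or a3
= not (a3 or a3 and not a5) or a3
= not a3 or a3
= True

True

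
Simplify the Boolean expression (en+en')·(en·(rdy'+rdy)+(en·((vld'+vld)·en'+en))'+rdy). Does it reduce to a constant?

1

(en+en')·(en·(rdy'+rdy)+(en·((vld'+vld)·en'+en))'+rdy)
= (en+en')·(en·(rdy'+rdy)+(en·(en'+en))'+rdy)
= (en+en')·(en·(rdy'+rdy)+en'+rdy)
= (en+en')·(en+en'+rdy)
= en+en'
= 1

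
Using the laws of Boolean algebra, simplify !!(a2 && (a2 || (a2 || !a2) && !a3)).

a2

!!(a2 && (a2 || (a2 || !a2) && !a3))
= a2 && (a2 || (a2 || !a2) && !a3)   [double negation]
= a2 && (a2 || !a3)   [complement / identity]
= a2   [absorption]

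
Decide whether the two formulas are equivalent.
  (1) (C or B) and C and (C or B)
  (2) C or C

E1: (C or B) and C and (C or B)
    = C and (C or B)   (absorption)
    = C   (absorption)
E2: C or C
    = C   (idempotence)
Both reduce to C, so they are equivalent.

Yes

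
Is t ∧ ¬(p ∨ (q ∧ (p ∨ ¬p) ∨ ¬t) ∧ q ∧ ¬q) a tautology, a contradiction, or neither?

t ∧ ¬(p ∨ (q ∧ (p ∨ ¬p) ∨ ¬t) ∧ q ∧ ¬q)
= t ∧ ¬(p ∨ (q ∨ ¬t) ∧ q ∧ ¬q)   [complement / identity]
= t ∧ ¬(p ∨ q ∧ ¬q)   [absorption]
= t ∧ ¬p   [complement / identity]
This depends on p, t, so it is not a constant.

neither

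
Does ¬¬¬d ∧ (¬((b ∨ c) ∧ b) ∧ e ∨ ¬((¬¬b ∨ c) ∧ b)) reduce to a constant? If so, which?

no

¬¬¬d ∧ (¬((b ∨ c) ∧ b) ∧ e ∨ ¬((¬¬b ∨ c) ∧ b))
= ¬¬¬d ∧ (¬((b ∨ c) ∧ b) ∧ e ∨ ¬((b ∨ c) ∧ b))   [double negation]
= ¬¬¬d ∧ ¬((b ∨ c) ∧ b)   [absorption]
= ¬¬¬d ∧ ¬b   [absorption]
= ¬d ∧ ¬b   [double negation]
This depends on b, d, so it is not a constant.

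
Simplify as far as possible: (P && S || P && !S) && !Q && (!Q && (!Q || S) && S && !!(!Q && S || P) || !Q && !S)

(P && S || P && !S) && !Q && (!Q && (!Q || S) && S && !!(!Q && S || P) || !Q && !S)
= P && !Q && (!Q && (!Q || S) && S && !!(!Q && S || P) || !Q && !S)   (distribution)
= P && !Q && (!Q && S && !!(!Q && S || P) || !Q && !S)   (absorption)
= P && !Q && (!Q && S && (!Q && S || P) || !Q && !S)   (double negation)
= P && !Q && (!Q && S || !Q && !S)   (absorption)
= P && !Q && !Q   (distribution)
= P && !Q   (idempotence)

P && !Q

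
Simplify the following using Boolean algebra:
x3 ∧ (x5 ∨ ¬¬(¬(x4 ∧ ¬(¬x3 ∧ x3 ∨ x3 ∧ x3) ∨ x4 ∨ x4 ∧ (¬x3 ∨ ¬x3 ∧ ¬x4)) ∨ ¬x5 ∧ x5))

x3 ∧ (x5 ∨ ¬x4)

x3 ∧ (x5 ∨ ¬¬(¬(x4 ∧ ¬(¬x3 ∧ x3 ∨ x3 ∧ x3) ∨ x4 ∨ x4 ∧ (¬x3 ∨ ¬x3 ∧ ¬x4)) ∨ ¬x5 ∧ x5))
= x3 ∧ (x5 ∨ ¬¬(¬(x4 ∧ ¬x3 ∨ x4 ∨ x4 ∧ (¬x3 ∨ ¬x3 ∧ ¬x4)) ∨ ¬x5 ∧ x5))
= x3 ∧ (x5 ∨ ¬¬¬(x4 ∧ ¬x3 ∨ x4 ∨ x4 ∧ (¬x3 ∨ ¬x3 ∧ ¬x4)))
= x3 ∧ (x5 ∨ ¬¬¬(x4 ∨ x4 ∧ (¬x3 ∨ ¬x3 ∧ ¬x4)))
= x3 ∧ (x5 ∨ ¬¬¬(x4 ∨ x4 ∧ ¬x3))
= x3 ∧ (x5 ∨ ¬¬¬x4)
= x3 ∧ (x5 ∨ ¬x4)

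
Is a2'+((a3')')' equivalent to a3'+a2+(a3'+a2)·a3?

E1: a2'+((a3')')'
    = a2'+a3'   — double negation
E2: a3'+a2+(a3'+a2)·a3
    = a3'+a2   — absorption
These differ: at a2=0, a3=1, E1 = 1 but E2 = 0.

No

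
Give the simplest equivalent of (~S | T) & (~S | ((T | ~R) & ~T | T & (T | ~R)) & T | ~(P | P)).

(~S | T) & (~S | ((T | ~R) & ~T | T & (T | ~R)) & T | ~(P | P))
= (~S | T) & (~S | (T | ~R) & T | ~(P | P))   [distribution]
= (~S | T) & (~S | (T | ~R) & T | ~P)   [idempotence]
= (~S | T) & (~S | T | ~P)   [absorption]
= ~S | T   [absorption]

~S | T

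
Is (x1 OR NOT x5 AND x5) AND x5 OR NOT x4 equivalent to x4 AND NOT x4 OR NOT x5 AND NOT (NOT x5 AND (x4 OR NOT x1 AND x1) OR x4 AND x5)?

E1: (x1 OR NOT x5 AND x5) AND x5 OR NOT x4
    = x1 AND x5 OR NOT x4   [complement / identity]
E2: x4 AND NOT x4 OR NOT x5 AND NOT (NOT x5 AND (x4 OR NOT x1 AND x1) OR x4 AND x5)
    = x4 AND NOT x4 OR NOT x5 AND NOT (NOT x5 AND x4 OR x4 AND x5)   [complement / identity]
    = x4 AND NOT x4 OR NOT x5 AND NOT x4   [distribution]
    = NOT x5 AND NOT x4   [complement / identity]
These differ: at x1=1, x4=0, x5=1, E1 = 1 but E2 = 0.

No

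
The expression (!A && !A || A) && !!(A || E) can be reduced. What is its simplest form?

(!A && !A || A) && !!(A || E)
= (!A || A) && !!(A || E)
= (!A || A) && (A || E)
= A || E

A || E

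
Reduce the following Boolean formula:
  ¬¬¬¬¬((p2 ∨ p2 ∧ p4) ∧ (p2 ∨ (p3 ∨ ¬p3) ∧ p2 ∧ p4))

¬p2

¬¬¬¬¬((p2 ∨ p2 ∧ p4) ∧ (p2 ∨ (p3 ∨ ¬p3) ∧ p2 ∧ p4))
= ¬¬¬¬¬((p2 ∨ p2 ∧ p4) ∧ (p2 ∨ p2 ∧ p4))   [complement / identity]
= ¬¬¬¬¬(p2 ∨ p2 ∧ p4)   [idempotence]
= ¬¬¬(p2 ∨ p2 ∧ p4)   [double negation]
= ¬(p2 ∨ p2 ∧ p4)   [double negation]
= ¬p2   [absorption]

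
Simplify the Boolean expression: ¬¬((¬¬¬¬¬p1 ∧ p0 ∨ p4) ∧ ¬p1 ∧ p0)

¬p1 ∧ p0

¬¬((¬¬¬¬¬p1 ∧ p0 ∨ p4) ∧ ¬p1 ∧ p0)
= ¬¬((¬¬¬p1 ∧ p0 ∨ p4) ∧ ¬p1 ∧ p0)   [double negation]
= ¬¬((¬p1 ∧ p0 ∨ p4) ∧ ¬p1 ∧ p0)   [double negation]
= ¬¬(¬p1 ∧ p0)   [absorption]
= ¬p1 ∧ p0   [double negation]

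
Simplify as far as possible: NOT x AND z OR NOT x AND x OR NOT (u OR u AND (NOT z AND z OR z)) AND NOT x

NOT x AND z OR NOT x AND x OR NOT (u OR u AND (NOT z AND z OR z)) AND NOT x
= NOT x AND z OR NOT x AND x OR NOT (u OR u AND z) AND NOT x   — complement / identity
= NOT x AND z OR NOT (u OR u AND z) AND NOT x   — complement / identity
= (z OR NOT (u OR u AND z)) AND NOT x   — distribution
= (z OR NOT u) AND NOT x   — absorption

(z OR NOT u) AND NOT x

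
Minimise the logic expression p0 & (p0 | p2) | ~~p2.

p0 | p2

p0 & (p0 | p2) | ~~p2
= p0 | ~~p2
= p0 | p2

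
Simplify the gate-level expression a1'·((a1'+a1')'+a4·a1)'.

a1'

a1'·((a1'+a1')'+a4·a1)'
= a1'·(a1·a1+a4·a1)'   [De Morgan]
= a1'·((a1+a4)·a1)'   [distribution]
= a1'·a1'   [absorption]
= a1'   [idempotence]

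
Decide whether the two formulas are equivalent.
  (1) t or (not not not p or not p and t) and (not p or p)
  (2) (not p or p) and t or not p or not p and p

Yes

E1: t or (not not not p or not p and t) and (not p or p)
    = t or not not not p or not p and t
    = t or not p or not p and t
    = t or not p
E2: (not p or p) and t or not p or not p and p
    = t or not p or not p and p
    = t or not p
Both reduce to t or not p, so they are equivalent.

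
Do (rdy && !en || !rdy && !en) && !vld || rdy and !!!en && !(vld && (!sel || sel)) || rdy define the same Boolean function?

E1: (rdy && !en || !rdy && !en) && !vld || rdy
    = !en && !vld || rdy   — distribution
E2: !!!en && !(vld && (!sel || sel)) || rdy
    = !en && !(vld && (!sel || sel)) || rdy   — double negation
    = !en && !vld || rdy   — complement / identity
Both reduce to !en && !vld || rdy, so they are equivalent.

Yes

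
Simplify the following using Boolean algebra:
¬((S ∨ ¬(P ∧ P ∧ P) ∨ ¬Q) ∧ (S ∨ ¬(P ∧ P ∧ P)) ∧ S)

¬S

¬((S ∨ ¬(P ∧ P ∧ P) ∨ ¬Q) ∧ (S ∨ ¬(P ∧ P ∧ P)) ∧ S)
= ¬((S ∨ ¬(P ∧ P ∧ P)) ∧ S)
= ¬((S ∨ ¬(P ∧ P)) ∧ S)
= ¬((S ∨ ¬P) ∧ S)
= ¬S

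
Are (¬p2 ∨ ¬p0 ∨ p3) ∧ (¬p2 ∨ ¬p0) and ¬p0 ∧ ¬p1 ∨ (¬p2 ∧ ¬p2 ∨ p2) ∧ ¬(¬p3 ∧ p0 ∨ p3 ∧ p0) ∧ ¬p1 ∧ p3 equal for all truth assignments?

No

E1: (¬p2 ∨ ¬p0 ∨ p3) ∧ (¬p2 ∨ ¬p0)
    = ¬p2 ∨ ¬p0   (absorption)
E2: ¬p0 ∧ ¬p1 ∨ (¬p2 ∧ ¬p2 ∨ p2) ∧ ¬(¬p3 ∧ p0 ∨ p3 ∧ p0) ∧ ¬p1 ∧ p3
    = ¬p0 ∧ ¬p1 ∨ (¬p2 ∨ p2) ∧ ¬(¬p3 ∧ p0 ∨ p3 ∧ p0) ∧ ¬p1 ∧ p3   (idempotence)
    = ¬p0 ∧ ¬p1 ∨ ¬(¬p3 ∧ p0 ∨ p3 ∧ p0) ∧ ¬p1 ∧ p3   (complement / identity)
    = ¬p0 ∧ ¬p1 ∨ ¬p0 ∧ ¬p1 ∧ p3   (distribution)
    = ¬p0 ∧ ¬p1   (absorption)
These differ: at p0=0, p1=1, p2=0, p3=0, E1 = 1 but E2 = 0.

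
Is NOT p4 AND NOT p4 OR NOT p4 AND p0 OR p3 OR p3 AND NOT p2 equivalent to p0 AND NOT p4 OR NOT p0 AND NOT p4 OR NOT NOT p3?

E1: NOT p4 AND NOT p4 OR NOT p4 AND p0 OR p3 OR p3 AND NOT p2
    = NOT p4 AND NOT p4 OR NOT p4 AND p0 OR p3   [absorption]
    = (NOT p4 OR p0) AND NOT p4 OR p3   [distribution]
    = NOT p4 OR p3   [absorption]
E2: p0 AND NOT p4 OR NOT p0 AND NOT p4 OR NOT NOT p3
    = p0 AND NOT p4 OR NOT p0 AND NOT p4 OR p3   [double negation]
    = NOT p4 OR p3   [distribution]
Both reduce to NOT p4 OR p3, so they are equivalent.

Yes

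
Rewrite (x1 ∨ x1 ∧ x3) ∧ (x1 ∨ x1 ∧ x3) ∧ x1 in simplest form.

x1

(x1 ∨ x1 ∧ x3) ∧ (x1 ∨ x1 ∧ x3) ∧ x1
= (x1 ∨ x1 ∧ x3) ∧ x1
= x1 ∧ x1
= x1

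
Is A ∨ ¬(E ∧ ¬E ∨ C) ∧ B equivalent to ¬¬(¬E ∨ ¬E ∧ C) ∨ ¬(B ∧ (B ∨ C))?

E1: A ∨ ¬(E ∧ ¬E ∨ C) ∧ B
    = A ∨ ¬C ∧ B
E2: ¬¬(¬E ∨ ¬E ∧ C) ∨ ¬(B ∧ (B ∨ C))
    = ¬¬¬E ∨ ¬(B ∧ (B ∨ C))
    = ¬¬¬E ∨ ¬B
    = ¬E ∨ ¬B
These differ: at A=0, B=0, C=1, E=0, E1 = 0 but E2 = 1.

No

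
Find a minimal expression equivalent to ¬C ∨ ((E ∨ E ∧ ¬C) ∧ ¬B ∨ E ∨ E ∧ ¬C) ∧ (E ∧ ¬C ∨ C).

¬C ∨ E

¬C ∨ ((E ∨ E ∧ ¬C) ∧ ¬B ∨ E ∨ E ∧ ¬C) ∧ (E ∧ ¬C ∨ C)
= ¬C ∨ (E ∨ E ∧ ¬C) ∧ (E ∧ ¬C ∨ C)
= ¬C ∨ E ∧ C ∨ E ∧ ¬C
= ¬C ∨ E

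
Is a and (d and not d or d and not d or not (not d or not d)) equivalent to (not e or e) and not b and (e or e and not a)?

E1: a and (d and not d or d and not d or not (not d or not d))
    = a and (d and not d or d and not d or d and d)   [De Morgan]
    = a and (d and not d or d and d)   [idempotence]
    = a and d   [distribution]
E2: (not e or e) and not b and (e or e and not a)
    = not b and (e or e and not a)   [complement / identity]
    = not b and e   [absorption]
These differ: at a=0, b=0, d=0, e=1, E1 = 0 but E2 = 1.

No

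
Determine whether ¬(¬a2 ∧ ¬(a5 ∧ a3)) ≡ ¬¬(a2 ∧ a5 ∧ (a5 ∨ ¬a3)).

E1: ¬(¬a2 ∧ ¬(a5 ∧ a3))
    = a2 ∨ a5 ∧ a3   — De Morgan
E2: ¬¬(a2 ∧ a5 ∧ (a5 ∨ ¬a3))
    = ¬¬(a2 ∧ a5)   — absorption
    = a2 ∧ a5   — double negation
These differ: at a2=1, a3=1, a5=0, E1 = 1 but E2 = 0.

No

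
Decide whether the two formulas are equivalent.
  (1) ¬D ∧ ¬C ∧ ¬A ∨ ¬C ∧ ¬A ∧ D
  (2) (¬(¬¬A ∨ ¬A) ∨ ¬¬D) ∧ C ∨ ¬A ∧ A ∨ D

No

E1: ¬D ∧ ¬C ∧ ¬A ∨ ¬C ∧ ¬A ∧ D
    = ¬C ∧ ¬A
E2: (¬(¬¬A ∨ ¬A) ∨ ¬¬D) ∧ C ∨ ¬A ∧ A ∨ D
    = (¬(¬¬A ∨ ¬A) ∨ D) ∧ C ∨ ¬A ∧ A ∨ D
    = (¬A ∧ A ∨ D) ∧ C ∨ ¬A ∧ A ∨ D
    = ¬A ∧ A ∨ D
    = D
These differ: at A=0, C=1, D=1, E1 = 0 but E2 = 1.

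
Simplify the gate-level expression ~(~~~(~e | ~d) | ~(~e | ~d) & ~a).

~e | ~d

~(~~~(~e | ~d) | ~(~e | ~d) & ~a)
= ~(~(~e | ~d) | ~(~e | ~d) & ~a)   — double negation
= ~~(~e | ~d)   — absorption
= ~e | ~d   — double negation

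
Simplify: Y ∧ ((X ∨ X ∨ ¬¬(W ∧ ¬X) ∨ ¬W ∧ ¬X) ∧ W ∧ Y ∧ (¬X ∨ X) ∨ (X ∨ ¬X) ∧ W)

Y ∧ W

Y ∧ ((X ∨ X ∨ ¬¬(W ∧ ¬X) ∨ ¬W ∧ ¬X) ∧ W ∧ Y ∧ (¬X ∨ X) ∨ (X ∨ ¬X) ∧ W)
= Y ∧ ((X ∨ X ∨ ¬¬(W ∧ ¬X) ∨ ¬W ∧ ¬X) ∧ W ∧ Y ∨ (X ∨ ¬X) ∧ W)   — complement / identity
= Y ∧ ((X ∨ ¬¬(W ∧ ¬X) ∨ ¬W ∧ ¬X) ∧ W ∧ Y ∨ (X ∨ ¬X) ∧ W)   — idempotence
= Y ∧ ((X ∨ W ∧ ¬X ∨ ¬W ∧ ¬X) ∧ W ∧ Y ∨ (X ∨ ¬X) ∧ W)   — double negation
= Y ∧ ((X ∨ ¬X) ∧ W ∧ Y ∨ (X ∨ ¬X) ∧ W)   — distribution
= Y ∧ (X ∨ ¬X) ∧ W   — absorption
= Y ∧ W   — complement / identity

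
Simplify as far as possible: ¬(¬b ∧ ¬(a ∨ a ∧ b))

b ∨ a

¬(¬b ∧ ¬(a ∨ a ∧ b))
= b ∨ a ∨ a ∧ b   [De Morgan]
= b ∨ a   [absorption]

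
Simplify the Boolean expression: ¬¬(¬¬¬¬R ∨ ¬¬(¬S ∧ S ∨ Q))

R ∨ Q

¬¬(¬¬¬¬R ∨ ¬¬(¬S ∧ S ∨ Q))
= ¬¬(¬¬¬¬R ∨ ¬¬Q)   [complement / identity]
= ¬¬(¬¬¬¬R ∨ Q)   [double negation]
= ¬¬(¬¬R ∨ Q)   [double negation]
= ¬¬R ∨ Q   [double negation]
= R ∨ Q   [double negation]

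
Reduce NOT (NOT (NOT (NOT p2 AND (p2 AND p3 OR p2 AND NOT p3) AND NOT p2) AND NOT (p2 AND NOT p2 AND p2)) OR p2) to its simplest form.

NOT p2

NOT (NOT (NOT (NOT p2 AND (p2 AND p3 OR p2 AND NOT p3) AND NOT p2) AND NOT (p2 AND NOT p2 AND p2)) OR p2)
= NOT (NOT p2 AND (p2 AND p3 OR p2 AND NOT p3) AND NOT p2 OR p2 AND NOT p2 AND p2 OR p2)   [De Morgan]
= NOT (NOT p2 AND p2 AND NOT p2 OR p2 AND NOT p2 AND p2 OR p2)   [distribution]
= NOT (p2 AND NOT p2 OR p2)   [distribution]
= NOT p2   [complement / identity]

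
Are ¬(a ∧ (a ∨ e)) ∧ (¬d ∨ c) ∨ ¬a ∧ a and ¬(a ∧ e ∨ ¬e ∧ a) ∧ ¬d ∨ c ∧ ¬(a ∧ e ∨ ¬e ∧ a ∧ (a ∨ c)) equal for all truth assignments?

E1: ¬(a ∧ (a ∨ e)) ∧ (¬d ∨ c) ∨ ¬a ∧ a
    = ¬(a ∧ (a ∨ e)) ∧ (¬d ∨ c)   [complement / identity]
    = ¬a ∧ (¬d ∨ c)   [absorption]
E2: ¬(a ∧ e ∨ ¬e ∧ a) ∧ ¬d ∨ c ∧ ¬(a ∧ e ∨ ¬e ∧ a ∧ (a ∨ c))
    = ¬(a ∧ e ∨ ¬e ∧ a) ∧ ¬d ∨ c ∧ ¬(a ∧ e ∨ ¬e ∧ a)   [absorption]
    = ¬(a ∧ e ∨ ¬e ∧ a) ∧ (¬d ∨ c)   [distribution]
    = ¬a ∧ (¬d ∨ c)   [distribution]
Both reduce to ¬a ∧ (¬d ∨ c), so they are equivalent.

Yes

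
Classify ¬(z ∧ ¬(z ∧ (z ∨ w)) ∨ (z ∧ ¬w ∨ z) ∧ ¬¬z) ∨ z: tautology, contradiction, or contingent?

¬(z ∧ ¬(z ∧ (z ∨ w)) ∨ (z ∧ ¬w ∨ z) ∧ ¬¬z) ∨ z
= ¬(z ∧ ¬(z ∧ (z ∨ w)) ∨ z ∧ ¬¬z) ∨ z
= ¬(z ∧ ¬z ∨ z ∧ ¬¬z) ∨ z
= ¬(z ∧ ¬z ∨ z ∧ z) ∨ z
= ¬z ∨ z
= True

tautology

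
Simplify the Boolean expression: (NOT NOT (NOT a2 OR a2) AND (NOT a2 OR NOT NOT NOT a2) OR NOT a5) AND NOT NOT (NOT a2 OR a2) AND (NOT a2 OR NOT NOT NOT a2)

NOT a2

(NOT NOT (NOT a2 OR a2) AND (NOT a2 OR NOT NOT NOT a2) OR NOT a5) AND NOT NOT (NOT a2 OR a2) AND (NOT a2 OR NOT NOT NOT a2)
= NOT NOT (NOT a2 OR a2) AND (NOT a2 OR NOT NOT NOT a2)   — absorption
= (NOT a2 OR a2) AND (NOT a2 OR NOT NOT NOT a2)   — double negation
= (NOT a2 OR a2) AND (NOT a2 OR NOT a2)   — double negation
= NOT a2 OR NOT a2   — complement / identity
= NOT a2   — idempotence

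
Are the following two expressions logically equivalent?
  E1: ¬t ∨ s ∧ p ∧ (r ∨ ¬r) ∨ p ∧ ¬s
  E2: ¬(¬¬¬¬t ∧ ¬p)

E1: ¬t ∨ s ∧ p ∧ (r ∨ ¬r) ∨ p ∧ ¬s
    = ¬t ∨ s ∧ p ∨ p ∧ ¬s   [complement / identity]
    = ¬t ∨ (s ∨ ¬s) ∧ p   [distribution]
    = ¬t ∨ p   [complement / identity]
E2: ¬(¬¬¬¬t ∧ ¬p)
    = ¬¬¬t ∨ p   [De Morgan]
    = ¬t ∨ p   [double negation]
Both reduce to ¬t ∨ p, so they are equivalent.

Yes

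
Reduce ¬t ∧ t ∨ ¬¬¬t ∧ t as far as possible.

¬t ∧ t ∨ ¬¬¬t ∧ t
= ¬t ∧ t ∨ ¬t ∧ t   [double negation]
= ¬t ∧ t   [complement / identity]
= False   [complement]

False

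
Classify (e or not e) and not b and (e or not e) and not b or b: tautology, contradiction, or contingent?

tautology

(e or not e) and not b and (e or not e) and not b or b
= (e or not e) and not b or b   [idempotence]
= not b or b   [complement / identity]
= True   [complement]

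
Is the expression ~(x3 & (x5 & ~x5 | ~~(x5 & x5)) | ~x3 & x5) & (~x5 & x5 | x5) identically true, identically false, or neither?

identically false

~(x3 & (x5 & ~x5 | ~~(x5 & x5)) | ~x3 & x5) & (~x5 & x5 | x5)
= ~(x3 & (x5 & ~x5 | x5 & x5) | ~x3 & x5) & (~x5 & x5 | x5)   [double negation]
= ~(x3 & (x5 & ~x5 | x5 & x5) | ~x3 & x5) & x5   [complement / identity]
= ~(x3 & x5 | ~x3 & x5) & x5   [distribution]
= ~x5 & x5   [distribution]
= 0   [complement]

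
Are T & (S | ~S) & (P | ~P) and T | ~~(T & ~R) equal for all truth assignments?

Yes

E1: T & (S | ~S) & (P | ~P)
    = T & (S | ~S)   [complement / identity]
    = T   [complement / identity]
E2: T | ~~(T & ~R)
    = T | T & ~R   [double negation]
    = T   [absorption]
Both reduce to T, so they are equivalent.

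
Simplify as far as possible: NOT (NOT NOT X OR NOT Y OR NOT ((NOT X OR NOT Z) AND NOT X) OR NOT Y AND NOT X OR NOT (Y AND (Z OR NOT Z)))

NOT (NOT NOT X OR NOT Y OR NOT ((NOT X OR NOT Z) AND NOT X) OR NOT Y AND NOT X OR NOT (Y AND (Z OR NOT Z)))
= NOT (NOT NOT X OR NOT Y OR NOT ((NOT X OR NOT Z) AND NOT X) OR NOT Y AND NOT X OR NOT Y)   (complement / identity)
= NOT (NOT NOT X OR NOT Y OR NOT NOT X OR NOT Y AND NOT X OR NOT Y)   (absorption)
= NOT (NOT NOT X OR NOT Y OR NOT NOT X OR NOT Y)   (absorption)
= NOT (NOT NOT X OR NOT Y)   (idempotence)
= NOT X AND Y   (De Morgan)

NOT X AND Y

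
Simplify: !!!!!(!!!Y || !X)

!!!!!(!!!Y || !X)
= !!!!!(!Y || !X)   (double negation)
= !!!(!Y || !X)   (double negation)
= !!(Y && X)   (De Morgan)
= Y && X   (double negation)

Y && X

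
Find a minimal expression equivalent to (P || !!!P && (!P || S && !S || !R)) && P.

P

(P || !!!P && (!P || S && !S || !R)) && P
= (P || !P && (!P || S && !S || !R)) && P   (double negation)
= (P || !P && (!P || !R)) && P   (complement / identity)
= (P || !P) && P   (absorption)
= P   (complement / identity)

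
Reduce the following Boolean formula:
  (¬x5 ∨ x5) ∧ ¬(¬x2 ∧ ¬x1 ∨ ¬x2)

x2

(¬x5 ∨ x5) ∧ ¬(¬x2 ∧ ¬x1 ∨ ¬x2)
= (¬x5 ∨ x5) ∧ ¬¬x2
= (¬x5 ∨ x5) ∧ x2
= x2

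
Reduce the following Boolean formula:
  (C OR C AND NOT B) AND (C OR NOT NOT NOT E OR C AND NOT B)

(C OR C AND NOT B) AND (C OR NOT NOT NOT E OR C AND NOT B)
= (C OR C AND NOT B) AND (C OR NOT E OR C AND NOT B)
= C AND NOT B OR C AND (C OR NOT E)
= C AND NOT B OR C
= C

C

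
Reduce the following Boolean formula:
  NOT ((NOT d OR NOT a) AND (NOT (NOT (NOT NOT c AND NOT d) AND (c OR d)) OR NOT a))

NOT ((NOT d OR NOT a) AND (NOT (NOT (NOT NOT c AND NOT d) AND (c OR d)) OR NOT a))
= NOT ((NOT d OR NOT a) AND (NOT ((NOT c OR d) AND (c OR d)) OR NOT a))   (De Morgan)
= NOT ((NOT d OR NOT a) AND (NOT (d OR NOT c AND c) OR NOT a))   (distribution)
= NOT ((NOT d OR NOT a) AND (NOT d OR NOT a))   (complement / identity)
= NOT (NOT d OR NOT a)   (idempotence)
= d AND a   (De Morgan)

d AND a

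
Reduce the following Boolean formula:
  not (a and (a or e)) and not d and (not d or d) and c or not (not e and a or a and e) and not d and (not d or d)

not (a and (a or e)) and not d and (not d or d) and c or not (not e and a or a and e) and not d and (not d or d)
= not (a and (a or e)) and not d and (not d or d) and c or not a and not d and (not d or d)   — distribution
= not a and not d and (not d or d) and c or not a and not d and (not d or d)   — absorption
= not a and not d and (not d or d)   — absorption
= not a and not d   — complement / identity

not a and not d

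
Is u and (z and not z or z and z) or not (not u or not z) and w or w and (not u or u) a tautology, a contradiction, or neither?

neither

u and (z and not z or z and z) or not (not u or not z) and w or w and (not u or u)
= u and z or not (not u or not z) and w or w and (not u or u)   (distribution)
= u and z or not (not u or not z) and w or w   (complement / identity)
= u and z or u and z and w or w   (De Morgan)
= u and z or w   (absorption)
This depends on u, w, z, so it is not a constant.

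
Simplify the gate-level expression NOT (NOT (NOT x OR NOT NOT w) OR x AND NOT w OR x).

NOT (NOT (NOT x OR NOT NOT w) OR x AND NOT w OR x)
= NOT (x AND NOT w OR x AND NOT w OR x)   — De Morgan
= NOT (x AND NOT w OR x)   — idempotence
= NOT x   — absorption

NOT x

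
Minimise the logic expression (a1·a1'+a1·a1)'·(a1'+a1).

a1'

(a1·a1'+a1·a1)'·(a1'+a1)
= (a1·a1'+a1·a1)'
= a1'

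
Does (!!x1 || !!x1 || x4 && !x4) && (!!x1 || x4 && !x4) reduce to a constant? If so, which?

(!!x1 || !!x1 || x4 && !x4) && (!!x1 || x4 && !x4)
= (!!x1 || x4 && !x4) && (!!x1 || x4 && !x4)
= !!x1 || x4 && !x4
= !!x1
= x1
This depends on x1, so it is not a constant.

no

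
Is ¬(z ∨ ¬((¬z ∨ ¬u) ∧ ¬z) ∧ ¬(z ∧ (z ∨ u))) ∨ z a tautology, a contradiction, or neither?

tautology

¬(z ∨ ¬((¬z ∨ ¬u) ∧ ¬z) ∧ ¬(z ∧ (z ∨ u))) ∨ z
= ¬(z ∨ ¬¬z ∧ ¬(z ∧ (z ∨ u))) ∨ z   — absorption
= ¬(z ∨ ¬¬z ∧ ¬z) ∨ z   — absorption
= ¬(z ∨ z ∧ ¬z) ∨ z   — double negation
= ¬z ∨ z   — complement / identity
= True   — complement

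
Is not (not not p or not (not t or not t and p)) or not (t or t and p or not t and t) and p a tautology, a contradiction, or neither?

neither

not (not not p or not (not t or not t and p)) or not (t or t and p or not t and t) and p
= not (not not p or not not t) or not (t or t and p or not t and t) and p   — absorption
= not (not not p or not not t) or not (t or t and p) and p   — complement / identity
= not (not not p or not not t) or not t and p   — absorption
= not p and not t or not t and p   — De Morgan
= not t   — distribution
This depends on t, so it is not a constant.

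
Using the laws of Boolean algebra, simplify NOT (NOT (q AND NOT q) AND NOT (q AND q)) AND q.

q

NOT (NOT (q AND NOT q) AND NOT (q AND q)) AND q
= (q AND NOT q OR q AND q) AND q   (De Morgan)
= q AND q   (distribution)
= q   (idempotence)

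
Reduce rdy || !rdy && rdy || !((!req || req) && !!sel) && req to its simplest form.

rdy || !sel && req

rdy || !rdy && rdy || !((!req || req) && !!sel) && req
= rdy || !((!req || req) && !!sel) && req   (complement / identity)
= rdy || !!!sel && req   (complement / identity)
= rdy || !sel && req   (double negation)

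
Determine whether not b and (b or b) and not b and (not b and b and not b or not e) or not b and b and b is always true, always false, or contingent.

not b and (b or b) and not b and (not b and b and not b or not e) or not b and b and b
= not b and b and not b and (not b and b and not b or not e) or not b and b and b   [idempotence]
= not b and b and not b or not b and b and b   [absorption]
= not b and b   [distribution]
= False   [complement]

always false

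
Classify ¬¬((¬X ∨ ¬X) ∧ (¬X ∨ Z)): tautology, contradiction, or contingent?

¬¬((¬X ∨ ¬X) ∧ (¬X ∨ Z))
= (¬X ∨ ¬X) ∧ (¬X ∨ Z)   [double negation]
= ¬X ∨ ¬X ∧ Z   [distribution]
= ¬X   [absorption]
This depends on X, so it is not a constant.

contingent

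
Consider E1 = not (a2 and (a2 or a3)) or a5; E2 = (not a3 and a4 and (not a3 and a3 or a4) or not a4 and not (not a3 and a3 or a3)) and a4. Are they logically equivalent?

No

E1: not (a2 and (a2 or a3)) or a5
    = not a2 or a5   (absorption)
E2: (not a3 and a4 and (not a3 and a3 or a4) or not a4 and not (not a3 and a3 or a3)) and a4
    = (not a3 and a4 and a4 or not a4 and not (not a3 and a3 or a3)) and a4   (complement / identity)
    = (not a3 and a4 or not a4 and not (not a3 and a3 or a3)) and a4   (idempotence)
    = (not a3 and a4 or not a4 and not a3) and a4   (complement / identity)
    = not a3 and a4   (distribution)
These differ: at a2=0, a3=1, a4=0, a5=1, E1 = 1 but E2 = 0.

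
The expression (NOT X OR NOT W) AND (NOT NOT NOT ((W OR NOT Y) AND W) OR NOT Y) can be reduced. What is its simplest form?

NOT X AND NOT Y OR NOT W

(NOT X OR NOT W) AND (NOT NOT NOT ((W OR NOT Y) AND W) OR NOT Y)
= (NOT X OR NOT W) AND (NOT ((W OR NOT Y) AND W) OR NOT Y)   — double negation
= (NOT X OR NOT W) AND (NOT W OR NOT Y)   — absorption
= NOT X AND NOT Y OR NOT W   — distribution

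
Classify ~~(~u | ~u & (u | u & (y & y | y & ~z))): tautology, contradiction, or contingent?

contingent

~~(~u | ~u & (u | u & (y & y | y & ~z)))
= ~~(~u | ~u & (u | u & (y | ~z) & y))   — distribution
= ~~(~u | ~u & (u | u & y))   — absorption
= ~~(~u | ~u & u)   — absorption
= ~~~u   — complement / identity
= ~u   — double negation
This depends on u, so it is not a constant.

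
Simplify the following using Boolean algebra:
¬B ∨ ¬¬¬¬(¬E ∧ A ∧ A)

¬B ∨ ¬¬¬¬(¬E ∧ A ∧ A)
= ¬B ∨ ¬¬¬¬(¬E ∧ A)   [idempotence]
= ¬B ∨ ¬¬(¬E ∧ A)   [double negation]
= ¬B ∨ ¬E ∧ A   [double negation]

¬B ∨ ¬E ∧ A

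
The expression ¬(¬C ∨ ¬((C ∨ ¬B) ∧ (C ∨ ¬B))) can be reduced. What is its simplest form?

C

¬(¬C ∨ ¬((C ∨ ¬B) ∧ (C ∨ ¬B)))
= C ∧ (C ∨ ¬B) ∧ (C ∨ ¬B)   — De Morgan
= C ∧ (C ∨ ¬B)   — idempotence
= C   — absorption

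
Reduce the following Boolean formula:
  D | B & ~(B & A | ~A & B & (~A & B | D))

D

D | B & ~(B & A | ~A & B & (~A & B | D))
= D | B & ~(B & A | ~A & B)   (absorption)
= D | B & ~B   (distribution)
= D   (complement / identity)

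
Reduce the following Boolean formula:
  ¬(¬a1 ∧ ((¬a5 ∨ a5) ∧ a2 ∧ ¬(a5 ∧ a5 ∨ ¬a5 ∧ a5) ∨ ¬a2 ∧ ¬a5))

a1 ∨ a5

¬(¬a1 ∧ ((¬a5 ∨ a5) ∧ a2 ∧ ¬(a5 ∧ a5 ∨ ¬a5 ∧ a5) ∨ ¬a2 ∧ ¬a5))
= ¬(¬a1 ∧ (a2 ∧ ¬(a5 ∧ a5 ∨ ¬a5 ∧ a5) ∨ ¬a2 ∧ ¬a5))   — complement / identity
= ¬(¬a1 ∧ (a2 ∧ ¬a5 ∨ ¬a2 ∧ ¬a5))   — distribution
= ¬(¬a1 ∧ ¬a5)   — distribution
= a1 ∨ a5   — De Morgan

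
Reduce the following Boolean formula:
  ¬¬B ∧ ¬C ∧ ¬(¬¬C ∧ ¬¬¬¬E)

B ∧ ¬C

¬¬B ∧ ¬C ∧ ¬(¬¬C ∧ ¬¬¬¬E)
= ¬¬B ∧ ¬C ∧ (¬C ∨ ¬¬¬E)   (De Morgan)
= ¬¬B ∧ ¬C ∧ (¬C ∨ ¬E)   (double negation)
= B ∧ ¬C ∧ (¬C ∨ ¬E)   (double negation)
= B ∧ ¬C   (absorption)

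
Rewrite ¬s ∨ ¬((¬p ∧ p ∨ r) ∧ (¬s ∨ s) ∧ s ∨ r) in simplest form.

¬s ∨ ¬((¬p ∧ p ∨ r) ∧ (¬s ∨ s) ∧ s ∨ r)
= ¬s ∨ ¬(r ∧ (¬s ∨ s) ∧ s ∨ r)   (complement / identity)
= ¬s ∨ ¬(r ∧ s ∨ r)   (complement / identity)
= ¬s ∨ ¬r   (absorption)

¬s ∨ ¬r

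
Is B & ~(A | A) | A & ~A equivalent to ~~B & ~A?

Yes

E1: B & ~(A | A) | A & ~A
    = B & ~A | A & ~A   (idempotence)
    = B & ~A   (complement / identity)
E2: ~~B & ~A
    = B & ~A   (double negation)
Both reduce to B & ~A, so they are equivalent.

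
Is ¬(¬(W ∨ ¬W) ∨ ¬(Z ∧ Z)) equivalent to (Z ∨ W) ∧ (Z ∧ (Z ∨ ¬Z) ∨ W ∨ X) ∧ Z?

Yes

E1: ¬(¬(W ∨ ¬W) ∨ ¬(Z ∧ Z))
    = ¬(¬(W ∨ ¬W) ∨ ¬Z)
    = (W ∨ ¬W) ∧ Z
    = Z
E2: (Z ∨ W) ∧ (Z ∧ (Z ∨ ¬Z) ∨ W ∨ X) ∧ Z
    = (Z ∨ W) ∧ (Z ∨ W ∨ X) ∧ Z
    = (Z ∨ W) ∧ Z
    = Z
Both reduce to Z, so they are equivalent.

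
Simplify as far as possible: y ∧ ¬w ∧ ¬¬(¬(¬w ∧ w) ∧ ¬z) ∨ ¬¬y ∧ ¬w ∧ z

y ∧ ¬w

y ∧ ¬w ∧ ¬¬(¬(¬w ∧ w) ∧ ¬z) ∨ ¬¬y ∧ ¬w ∧ z
= y ∧ ¬w ∧ ¬(¬w ∧ w ∨ z) ∨ ¬¬y ∧ ¬w ∧ z   [De Morgan]
= y ∧ ¬w ∧ ¬z ∨ ¬¬y ∧ ¬w ∧ z   [complement / identity]
= y ∧ ¬w ∧ ¬z ∨ y ∧ ¬w ∧ z   [double negation]
= y ∧ ¬w   [distribution]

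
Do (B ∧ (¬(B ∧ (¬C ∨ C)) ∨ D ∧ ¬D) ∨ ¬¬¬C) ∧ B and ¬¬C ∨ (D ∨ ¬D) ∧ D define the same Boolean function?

No

E1: (B ∧ (¬(B ∧ (¬C ∨ C)) ∨ D ∧ ¬D) ∨ ¬¬¬C) ∧ B
    = (B ∧ (¬(B ∧ (¬C ∨ C)) ∨ D ∧ ¬D) ∨ ¬C) ∧ B
    = (B ∧ ¬(B ∧ (¬C ∨ C)) ∨ ¬C) ∧ B
    = (B ∧ ¬B ∨ ¬C) ∧ B
    = ¬C ∧ B
E2: ¬¬C ∨ (D ∨ ¬D) ∧ D
    = ¬¬C ∨ D
    = C ∨ D
These differ: at B=0, C=1, D=0, E1 = 0 but E2 = 1.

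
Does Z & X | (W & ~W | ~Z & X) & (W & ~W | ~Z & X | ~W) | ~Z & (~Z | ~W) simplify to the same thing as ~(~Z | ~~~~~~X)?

E1: Z & X | (W & ~W | ~Z & X) & (W & ~W | ~Z & X | ~W) | ~Z & (~Z | ~W)
    = Z & X | W & ~W | ~Z & X | ~Z & (~Z | ~W)
    = Z & X | W & ~W | ~Z & X | ~Z
    = Z & X | ~Z & X | ~Z
    = X | ~Z
E2: ~(~Z | ~~~~~~X)
    = Z & ~~~~~X
    = Z & ~~~X
    = Z & ~X
These differ: at W=0, X=1, Z=0, E1 = 1 but E2 = 0.

No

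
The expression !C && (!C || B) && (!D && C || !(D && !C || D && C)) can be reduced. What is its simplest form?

!C && (!C || B) && (!D && C || !(D && !C || D && C))
= !C && (!C || B) && (!D && C || !D)   — distribution
= !C && (!D && C || !D)   — absorption
= !C && !D   — absorption

!C && !D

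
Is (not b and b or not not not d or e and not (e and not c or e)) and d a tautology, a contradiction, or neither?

contradiction

(not b and b or not not not d or e and not (e and not c or e)) and d
= (not not not d or e and not (e and not c or e)) and d   [complement / identity]
= (not not not d or e and not e) and d   [absorption]
= not not not d and d   [complement / identity]
= not d and d   [double negation]
= False   [complement]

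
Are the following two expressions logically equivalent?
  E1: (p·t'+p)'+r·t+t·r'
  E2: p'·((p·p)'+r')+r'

E1: (p·t'+p)'+r·t+t·r'
    = (p·t'+p)'+t   (distribution)
    = p'+t   (absorption)
E2: p'·((p·p)'+r')+r'
    = p'·(p'+r')+r'   (idempotence)
    = p'+r'   (absorption)
These differ: at p=1, r=1, t=1, E1 = 1 but E2 = 0.

No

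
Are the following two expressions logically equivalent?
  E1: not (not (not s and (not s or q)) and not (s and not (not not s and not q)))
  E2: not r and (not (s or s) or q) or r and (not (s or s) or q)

E1: not (not (not s and (not s or q)) and not (s and not (not not s and not q)))
    = not (not (not s and (not s or q)) and not (s and (not s or q)))   — De Morgan
    = not s and (not s or q) or s and (not s or q)   — De Morgan
    = not s or q   — distribution
E2: not r and (not (s or s) or q) or r and (not (s or s) or q)
    = (not (s or s) or q) and (not r or r)   — distribution
    = not (s or s) or q   — complement / identity
    = not s or q   — idempotence
Both reduce to not s or q, so they are equivalent.

Yes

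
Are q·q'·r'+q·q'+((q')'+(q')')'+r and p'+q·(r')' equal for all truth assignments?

E1: q·q'·r'+q·q'+((q')'+(q')')'+r
    = q·q'+((q')'+(q')')'+r   (absorption)
    = q·q'+q'·q'+r   (De Morgan)
    = q'+r   (distribution)
E2: p'+q·(r')'
    = p'+q·r   (double negation)
These differ: at p=1, q=0, r=0, E1 = 1 but E2 = 0.

No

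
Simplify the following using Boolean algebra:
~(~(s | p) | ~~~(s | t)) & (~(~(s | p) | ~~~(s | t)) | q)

s | p & t

~(~(s | p) | ~~~(s | t)) & (~(~(s | p) | ~~~(s | t)) | q)
= ~(~(s | p) | ~~~(s | t))   [absorption]
= (s | p) & ~~(s | t)   [De Morgan]
= (s | p) & (s | t)   [double negation]
= s | p & t   [distribution]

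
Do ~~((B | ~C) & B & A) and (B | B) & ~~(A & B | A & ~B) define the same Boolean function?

E1: ~~((B | ~C) & B & A)
    = ~~(B & A)   (absorption)
    = B & A   (double negation)
E2: (B | B) & ~~(A & B | A & ~B)
    = (B | B) & ~~A   (distribution)
    = B & ~~A   (idempotence)
    = B & A   (double negation)
Both reduce to B & A, so they are equivalent.

Yes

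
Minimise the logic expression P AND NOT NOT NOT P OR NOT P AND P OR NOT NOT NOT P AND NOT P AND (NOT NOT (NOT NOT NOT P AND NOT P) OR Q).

P AND NOT NOT NOT P OR NOT P AND P OR NOT NOT NOT P AND NOT P AND (NOT NOT (NOT NOT NOT P AND NOT P) OR Q)
= P AND NOT NOT NOT P OR NOT P AND P OR NOT NOT NOT P AND NOT P AND (NOT NOT NOT P AND NOT P OR Q)   [double negation]
= P AND NOT NOT NOT P OR NOT P AND P OR NOT NOT NOT P AND NOT P   [absorption]
= P AND NOT NOT NOT P OR NOT NOT NOT P AND NOT P   [complement / identity]
= NOT NOT NOT P   [distribution]
= NOT P   [double negation]

NOT P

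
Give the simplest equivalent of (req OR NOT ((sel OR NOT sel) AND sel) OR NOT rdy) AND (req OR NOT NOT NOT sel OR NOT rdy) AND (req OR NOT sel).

req OR NOT sel

(req OR NOT ((sel OR NOT sel) AND sel) OR NOT rdy) AND (req OR NOT NOT NOT sel OR NOT rdy) AND (req OR NOT sel)
= (req OR NOT ((sel OR NOT sel) AND sel) OR NOT rdy) AND (req OR NOT sel OR NOT rdy) AND (req OR NOT sel)   [double negation]
= (req OR NOT sel OR NOT rdy) AND (req OR NOT sel OR NOT rdy) AND (req OR NOT sel)   [complement / identity]
= (req OR NOT sel OR NOT rdy) AND (req OR NOT sel)   [idempotence]
= req OR NOT sel   [absorption]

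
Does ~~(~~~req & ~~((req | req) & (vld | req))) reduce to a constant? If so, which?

yes, False

~~(~~~req & ~~((req | req) & (vld | req)))
= ~(~~req | ~((req | req) & (vld | req)))
= ~(~~req | ~(req | req & vld))
= ~req & (req | req & vld)
= ~req & req
= 0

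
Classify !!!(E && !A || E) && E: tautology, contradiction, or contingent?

!!!(E && !A || E) && E
= !!!E && E   — absorption
= !E && E   — double negation
= false   — complement

contradiction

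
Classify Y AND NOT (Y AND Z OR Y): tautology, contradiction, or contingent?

contradiction

Y AND NOT (Y AND Z OR Y)
= Y AND NOT Y   [absorption]
= FALSE   [complement]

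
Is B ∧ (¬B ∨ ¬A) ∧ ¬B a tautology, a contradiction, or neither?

B ∧ (¬B ∨ ¬A) ∧ ¬B
= B ∧ ¬B
= False

contradiction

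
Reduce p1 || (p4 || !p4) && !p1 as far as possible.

true

p1 || (p4 || !p4) && !p1
= p1 || !p1   [complement / identity]
= true   [complement]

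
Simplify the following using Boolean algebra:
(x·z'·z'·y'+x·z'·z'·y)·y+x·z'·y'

(x·z'·z'·y'+x·z'·z'·y)·y+x·z'·y'
= x·z'·z'·y+x·z'·y'   [distribution]
= x·z'·y+x·z'·y'   [idempotence]
= x·z'   [distribution]

x·z'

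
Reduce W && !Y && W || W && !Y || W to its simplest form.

W

W && !Y && W || W && !Y || W
= W && !Y || W   — absorption
= W   — absorption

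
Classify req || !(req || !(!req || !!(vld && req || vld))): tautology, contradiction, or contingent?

tautology

req || !(req || !(!req || !!(vld && req || vld)))
= req || !(req || !(!req || !!vld))   (absorption)
= req || !(req || req && !vld)   (De Morgan)
= req || !req   (absorption)
= true   (complement)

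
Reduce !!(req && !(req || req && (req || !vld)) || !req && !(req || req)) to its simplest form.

!req

!!(req && !(req || req && (req || !vld)) || !req && !(req || req))
= !!(req && !(req || req) || !req && !(req || req))   [absorption]
= req && !(req || req) || !req && !(req || req)   [double negation]
= !(req || req)   [distribution]
= !req   [idempotence]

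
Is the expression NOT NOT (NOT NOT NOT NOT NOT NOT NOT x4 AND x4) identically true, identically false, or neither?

identically false

NOT NOT (NOT NOT NOT NOT NOT NOT NOT x4 AND x4)
= NOT NOT (NOT NOT NOT NOT NOT x4 AND x4)   — double negation
= NOT NOT NOT NOT NOT x4 AND x4   — double negation
= NOT NOT NOT x4 AND x4   — double negation
= NOT x4 AND x4   — double negation
= FALSE   — complement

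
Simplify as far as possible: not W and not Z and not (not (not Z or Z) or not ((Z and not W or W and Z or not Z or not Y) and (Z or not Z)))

not W and not Z and not (not (not Z or Z) or not ((Z and not W or W and Z or not Z or not Y) and (Z or not Z)))
= not W and not Z and (not Z or Z) and (Z and not W or W and Z or not Z or not Y) and (Z or not Z)   (De Morgan)
= not W and not Z and (Z and not W or W and Z or not Z or not Y) and (Z or not Z)   (complement / identity)
= not W and not Z and (Z or not Z or not Y) and (Z or not Z)   (distribution)
= not W and not Z and (Z or not Z)   (absorption)
= not W and not Z   (complement / identity)

not W and not Z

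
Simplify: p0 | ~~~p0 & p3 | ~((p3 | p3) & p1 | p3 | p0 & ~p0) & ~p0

p0 | ~~~p0 & p3 | ~((p3 | p3) & p1 | p3 | p0 & ~p0) & ~p0
= p0 | ~~~p0 & p3 | ~((p3 | p3) & p1 | p3) & ~p0   (complement / identity)
= p0 | ~p0 & p3 | ~((p3 | p3) & p1 | p3) & ~p0   (double negation)
= p0 | ~p0 & p3 | ~(p3 & p1 | p3) & ~p0   (idempotence)
= p0 | ~p0 & p3 | ~p3 & ~p0   (absorption)
= p0 | ~p0   (distribution)
= 1   (complement)

1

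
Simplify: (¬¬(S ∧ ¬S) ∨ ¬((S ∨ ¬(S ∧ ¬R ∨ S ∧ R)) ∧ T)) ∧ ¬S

(¬¬(S ∧ ¬S) ∨ ¬((S ∨ ¬(S ∧ ¬R ∨ S ∧ R)) ∧ T)) ∧ ¬S
= (¬¬(S ∧ ¬S) ∨ ¬((S ∨ ¬S) ∧ T)) ∧ ¬S   — distribution
= (S ∧ ¬S ∨ ¬((S ∨ ¬S) ∧ T)) ∧ ¬S   — double negation
= ¬((S ∨ ¬S) ∧ T) ∧ ¬S   — complement / identity
= ¬T ∧ ¬S   — complement / identity

¬T ∧ ¬S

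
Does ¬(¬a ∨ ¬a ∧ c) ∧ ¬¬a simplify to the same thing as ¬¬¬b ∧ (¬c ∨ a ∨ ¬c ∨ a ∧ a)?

No

E1: ¬(¬a ∨ ¬a ∧ c) ∧ ¬¬a
    = ¬¬a ∧ ¬¬a   — absorption
    = ¬¬a   — idempotence
    = a   — double negation
E2: ¬¬¬b ∧ (¬c ∨ a ∨ ¬c ∨ a ∧ a)
    = ¬¬¬b ∧ (¬c ∨ a ∨ ¬c ∨ a)   — idempotence
    = ¬b ∧ (¬c ∨ a ∨ ¬c ∨ a)   — double negation
    = ¬b ∧ (¬c ∨ a)   — idempotence
These differ: at a=1, b=1, c=0, E1 = 1 but E2 = 0.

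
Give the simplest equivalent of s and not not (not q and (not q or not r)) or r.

s and not not (not q and (not q or not r)) or r
= s and not not not q or r
= s and not q or r

s and not q or r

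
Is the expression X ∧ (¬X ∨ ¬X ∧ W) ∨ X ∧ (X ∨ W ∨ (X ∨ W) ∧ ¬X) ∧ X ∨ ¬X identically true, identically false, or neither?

identically true

X ∧ (¬X ∨ ¬X ∧ W) ∨ X ∧ (X ∨ W ∨ (X ∨ W) ∧ ¬X) ∧ X ∨ ¬X
= X ∧ (¬X ∨ ¬X ∧ W) ∨ X ∧ (X ∨ W) ∧ X ∨ ¬X   (absorption)
= X ∧ (¬X ∨ ¬X ∧ W) ∨ X ∧ X ∨ ¬X   (absorption)
= X ∧ ¬X ∨ X ∧ X ∨ ¬X   (absorption)
= X ∨ ¬X   (distribution)
= True   (complement)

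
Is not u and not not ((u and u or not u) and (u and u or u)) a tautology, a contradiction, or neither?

not u and not not ((u and u or not u) and (u and u or u))
= not u and not not (u and u or not u and u)   (distribution)
= not u and (u and u or not u and u)   (double negation)
= not u and u   (distribution)
= False   (complement)

contradiction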